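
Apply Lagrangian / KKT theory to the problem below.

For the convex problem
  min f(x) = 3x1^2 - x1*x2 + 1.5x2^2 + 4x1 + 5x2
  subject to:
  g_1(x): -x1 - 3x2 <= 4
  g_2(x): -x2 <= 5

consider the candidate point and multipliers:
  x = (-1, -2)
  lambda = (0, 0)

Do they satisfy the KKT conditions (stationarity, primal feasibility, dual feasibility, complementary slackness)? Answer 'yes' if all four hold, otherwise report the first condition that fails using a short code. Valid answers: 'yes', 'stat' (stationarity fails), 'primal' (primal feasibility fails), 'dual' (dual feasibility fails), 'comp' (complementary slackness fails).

Gradient of f: grad f(x) = Q x + c = (0, 0)
Constraint values g_i(x) = a_i^T x - b_i:
  g_1((-1, -2)) = 3
  g_2((-1, -2)) = -3
Stationarity residual: grad f(x) + sum_i lambda_i a_i = (0, 0)
  -> stationarity OK
Primal feasibility (all g_i <= 0): FAILS
Dual feasibility (all lambda_i >= 0): OK
Complementary slackness (lambda_i * g_i(x) = 0 for all i): OK

Verdict: the first failing condition is primal_feasibility -> primal.

primal


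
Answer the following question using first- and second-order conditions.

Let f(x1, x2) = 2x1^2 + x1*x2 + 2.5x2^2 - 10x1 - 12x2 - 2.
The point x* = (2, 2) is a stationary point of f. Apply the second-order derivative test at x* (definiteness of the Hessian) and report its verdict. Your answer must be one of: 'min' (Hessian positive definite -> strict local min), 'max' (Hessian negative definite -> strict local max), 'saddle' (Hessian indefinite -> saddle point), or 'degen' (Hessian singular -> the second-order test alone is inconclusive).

Compute the Hessian H = grad^2 f:
  H = [[4, 1], [1, 5]]
Verify stationarity: grad f(x*) = H x* + g = (0, 0).
Eigenvalues of H: 3.382, 5.618.
Both eigenvalues > 0, so H is positive definite -> x* is a strict local min.

min


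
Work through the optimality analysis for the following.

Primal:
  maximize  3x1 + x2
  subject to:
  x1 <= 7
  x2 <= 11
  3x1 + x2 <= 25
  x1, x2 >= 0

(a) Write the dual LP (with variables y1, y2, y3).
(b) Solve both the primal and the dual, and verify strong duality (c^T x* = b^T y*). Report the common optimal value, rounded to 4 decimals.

The standard primal-dual pair for 'max c^T x s.t. A x <= b, x >= 0' is:
  Dual:  min b^T y  s.t.  A^T y >= c,  y >= 0.

So the dual LP is:
  minimize  7y1 + 11y2 + 25y3
  subject to:
    y1 + 3y3 >= 3
    y2 + y3 >= 1
    y1, y2, y3 >= 0

Solving the primal: x* = (4.6667, 11).
  primal value c^T x* = 25.
Solving the dual: y* = (0, 0, 1).
  dual value b^T y* = 25.
Strong duality: c^T x* = b^T y*. Confirmed.

25


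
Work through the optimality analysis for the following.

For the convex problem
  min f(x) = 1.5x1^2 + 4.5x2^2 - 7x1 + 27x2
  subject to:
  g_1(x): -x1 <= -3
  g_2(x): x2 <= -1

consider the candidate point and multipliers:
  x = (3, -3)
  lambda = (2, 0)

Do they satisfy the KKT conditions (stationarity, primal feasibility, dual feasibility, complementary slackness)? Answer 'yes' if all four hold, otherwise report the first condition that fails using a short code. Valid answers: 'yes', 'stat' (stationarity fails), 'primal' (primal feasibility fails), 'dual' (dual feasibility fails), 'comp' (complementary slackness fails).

Gradient of f: grad f(x) = Q x + c = (2, 0)
Constraint values g_i(x) = a_i^T x - b_i:
  g_1((3, -3)) = 0
  g_2((3, -3)) = -2
Stationarity residual: grad f(x) + sum_i lambda_i a_i = (0, 0)
  -> stationarity OK
Primal feasibility (all g_i <= 0): OK
Dual feasibility (all lambda_i >= 0): OK
Complementary slackness (lambda_i * g_i(x) = 0 for all i): OK

Verdict: yes, KKT holds.

yes


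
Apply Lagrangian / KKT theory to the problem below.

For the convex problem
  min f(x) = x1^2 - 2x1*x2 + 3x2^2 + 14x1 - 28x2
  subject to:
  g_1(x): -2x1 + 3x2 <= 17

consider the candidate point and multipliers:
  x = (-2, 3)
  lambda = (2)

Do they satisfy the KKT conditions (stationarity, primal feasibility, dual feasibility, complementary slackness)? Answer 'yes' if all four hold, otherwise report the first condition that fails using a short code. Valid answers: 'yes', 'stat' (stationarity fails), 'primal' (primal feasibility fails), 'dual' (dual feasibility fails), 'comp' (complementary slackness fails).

Gradient of f: grad f(x) = Q x + c = (4, -6)
Constraint values g_i(x) = a_i^T x - b_i:
  g_1((-2, 3)) = -4
Stationarity residual: grad f(x) + sum_i lambda_i a_i = (0, 0)
  -> stationarity OK
Primal feasibility (all g_i <= 0): OK
Dual feasibility (all lambda_i >= 0): OK
Complementary slackness (lambda_i * g_i(x) = 0 for all i): FAILS

Verdict: the first failing condition is complementary_slackness -> comp.

comp


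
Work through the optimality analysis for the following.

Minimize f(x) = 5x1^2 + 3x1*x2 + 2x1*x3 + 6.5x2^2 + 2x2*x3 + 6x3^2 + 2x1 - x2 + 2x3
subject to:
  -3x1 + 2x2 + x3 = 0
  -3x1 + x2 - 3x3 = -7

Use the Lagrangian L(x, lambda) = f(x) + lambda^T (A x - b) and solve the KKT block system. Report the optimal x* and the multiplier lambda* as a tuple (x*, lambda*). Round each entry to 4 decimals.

Form the Lagrangian:
  L(x, lambda) = (1/2) x^T Q x + c^T x + lambda^T (A x - b)
Stationarity (grad_x L = 0): Q x + c + A^T lambda = 0.
Primal feasibility: A x = b.

This gives the KKT block system:
  [ Q   A^T ] [ x     ]   [-c ]
  [ A    0  ] [ lambda ] = [ b ]

Solving the linear system:
  x*      = (0.4359, -0.2527, 1.8132)
  lambda* = (-3.7243, 6.8001)
  f(x*)   = 26.1757

x* = (0.4359, -0.2527, 1.8132), lambda* = (-3.7243, 6.8001)


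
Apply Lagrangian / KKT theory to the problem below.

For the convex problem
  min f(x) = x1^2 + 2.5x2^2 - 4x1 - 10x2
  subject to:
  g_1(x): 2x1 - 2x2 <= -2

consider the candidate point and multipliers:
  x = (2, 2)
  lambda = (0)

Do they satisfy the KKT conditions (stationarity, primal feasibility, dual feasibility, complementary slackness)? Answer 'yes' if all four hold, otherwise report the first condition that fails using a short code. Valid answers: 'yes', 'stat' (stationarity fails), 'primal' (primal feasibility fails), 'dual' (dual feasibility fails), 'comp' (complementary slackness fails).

Gradient of f: grad f(x) = Q x + c = (0, 0)
Constraint values g_i(x) = a_i^T x - b_i:
  g_1((2, 2)) = 2
Stationarity residual: grad f(x) + sum_i lambda_i a_i = (0, 0)
  -> stationarity OK
Primal feasibility (all g_i <= 0): FAILS
Dual feasibility (all lambda_i >= 0): OK
Complementary slackness (lambda_i * g_i(x) = 0 for all i): OK

Verdict: the first failing condition is primal_feasibility -> primal.

primal


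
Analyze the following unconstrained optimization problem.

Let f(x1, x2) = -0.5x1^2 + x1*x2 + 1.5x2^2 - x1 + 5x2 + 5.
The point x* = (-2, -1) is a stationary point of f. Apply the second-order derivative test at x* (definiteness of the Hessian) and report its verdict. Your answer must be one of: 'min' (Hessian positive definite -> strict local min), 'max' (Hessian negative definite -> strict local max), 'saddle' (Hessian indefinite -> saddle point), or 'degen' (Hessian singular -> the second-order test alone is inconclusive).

Compute the Hessian H = grad^2 f:
  H = [[-1, 1], [1, 3]]
Verify stationarity: grad f(x*) = H x* + g = (0, 0).
Eigenvalues of H: -1.2361, 3.2361.
Eigenvalues have mixed signs, so H is indefinite -> x* is a saddle point.

saddle


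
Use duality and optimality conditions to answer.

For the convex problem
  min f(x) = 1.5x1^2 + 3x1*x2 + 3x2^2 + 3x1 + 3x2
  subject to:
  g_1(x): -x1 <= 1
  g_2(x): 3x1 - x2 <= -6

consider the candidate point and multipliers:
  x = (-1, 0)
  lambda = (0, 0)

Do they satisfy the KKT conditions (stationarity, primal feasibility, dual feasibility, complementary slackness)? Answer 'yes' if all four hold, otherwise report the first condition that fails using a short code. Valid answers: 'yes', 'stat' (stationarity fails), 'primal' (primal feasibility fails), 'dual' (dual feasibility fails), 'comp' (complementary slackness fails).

Gradient of f: grad f(x) = Q x + c = (0, 0)
Constraint values g_i(x) = a_i^T x - b_i:
  g_1((-1, 0)) = 0
  g_2((-1, 0)) = 3
Stationarity residual: grad f(x) + sum_i lambda_i a_i = (0, 0)
  -> stationarity OK
Primal feasibility (all g_i <= 0): FAILS
Dual feasibility (all lambda_i >= 0): OK
Complementary slackness (lambda_i * g_i(x) = 0 for all i): OK

Verdict: the first failing condition is primal_feasibility -> primal.

primal


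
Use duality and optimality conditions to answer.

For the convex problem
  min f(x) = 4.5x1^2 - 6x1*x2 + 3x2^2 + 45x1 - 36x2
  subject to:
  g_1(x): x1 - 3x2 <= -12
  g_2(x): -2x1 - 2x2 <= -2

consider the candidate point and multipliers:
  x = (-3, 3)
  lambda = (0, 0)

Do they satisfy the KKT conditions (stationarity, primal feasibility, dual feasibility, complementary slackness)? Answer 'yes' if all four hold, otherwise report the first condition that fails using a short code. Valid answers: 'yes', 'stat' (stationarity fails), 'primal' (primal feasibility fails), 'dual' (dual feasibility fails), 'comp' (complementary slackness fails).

Gradient of f: grad f(x) = Q x + c = (0, 0)
Constraint values g_i(x) = a_i^T x - b_i:
  g_1((-3, 3)) = 0
  g_2((-3, 3)) = 2
Stationarity residual: grad f(x) + sum_i lambda_i a_i = (0, 0)
  -> stationarity OK
Primal feasibility (all g_i <= 0): FAILS
Dual feasibility (all lambda_i >= 0): OK
Complementary slackness (lambda_i * g_i(x) = 0 for all i): OK

Verdict: the first failing condition is primal_feasibility -> primal.

primal


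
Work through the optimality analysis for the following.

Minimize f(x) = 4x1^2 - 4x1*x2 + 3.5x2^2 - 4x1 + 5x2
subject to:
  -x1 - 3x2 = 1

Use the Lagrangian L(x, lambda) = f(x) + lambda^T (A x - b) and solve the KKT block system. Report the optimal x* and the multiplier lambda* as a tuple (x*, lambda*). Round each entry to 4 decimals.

Form the Lagrangian:
  L(x, lambda) = (1/2) x^T Q x + c^T x + lambda^T (A x - b)
Stationarity (grad_x L = 0): Q x + c + A^T lambda = 0.
Primal feasibility: A x = b.

This gives the KKT block system:
  [ Q   A^T ] [ x     ]   [-c ]
  [ A    0  ] [ lambda ] = [ b ]

Solving the linear system:
  x*      = (0.3107, -0.4369)
  lambda* = (0.233)
  f(x*)   = -1.8301

x* = (0.3107, -0.4369), lambda* = (0.233)


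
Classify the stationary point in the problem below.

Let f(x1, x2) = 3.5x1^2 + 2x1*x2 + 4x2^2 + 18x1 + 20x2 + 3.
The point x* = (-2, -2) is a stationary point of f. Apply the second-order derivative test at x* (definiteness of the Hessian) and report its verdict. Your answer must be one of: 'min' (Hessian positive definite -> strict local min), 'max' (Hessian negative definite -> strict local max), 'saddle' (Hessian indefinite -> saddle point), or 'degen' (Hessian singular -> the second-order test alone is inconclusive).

Compute the Hessian H = grad^2 f:
  H = [[7, 2], [2, 8]]
Verify stationarity: grad f(x*) = H x* + g = (0, 0).
Eigenvalues of H: 5.4384, 9.5616.
Both eigenvalues > 0, so H is positive definite -> x* is a strict local min.

min


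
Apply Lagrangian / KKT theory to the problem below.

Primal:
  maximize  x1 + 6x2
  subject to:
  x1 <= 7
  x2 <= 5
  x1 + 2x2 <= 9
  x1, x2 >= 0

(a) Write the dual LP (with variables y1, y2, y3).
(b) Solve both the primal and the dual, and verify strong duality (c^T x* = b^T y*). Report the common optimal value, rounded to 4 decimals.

The standard primal-dual pair for 'max c^T x s.t. A x <= b, x >= 0' is:
  Dual:  min b^T y  s.t.  A^T y >= c,  y >= 0.

So the dual LP is:
  minimize  7y1 + 5y2 + 9y3
  subject to:
    y1 + y3 >= 1
    y2 + 2y3 >= 6
    y1, y2, y3 >= 0

Solving the primal: x* = (0, 4.5).
  primal value c^T x* = 27.
Solving the dual: y* = (0, 0, 3).
  dual value b^T y* = 27.
Strong duality: c^T x* = b^T y*. Confirmed.

27


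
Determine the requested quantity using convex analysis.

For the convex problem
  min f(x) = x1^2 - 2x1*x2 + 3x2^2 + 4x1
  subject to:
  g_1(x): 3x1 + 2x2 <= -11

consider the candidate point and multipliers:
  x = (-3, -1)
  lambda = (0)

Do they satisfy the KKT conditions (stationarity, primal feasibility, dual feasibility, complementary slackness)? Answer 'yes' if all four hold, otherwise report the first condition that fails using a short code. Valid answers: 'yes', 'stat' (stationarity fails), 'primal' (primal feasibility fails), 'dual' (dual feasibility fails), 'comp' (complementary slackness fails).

Gradient of f: grad f(x) = Q x + c = (0, 0)
Constraint values g_i(x) = a_i^T x - b_i:
  g_1((-3, -1)) = 0
Stationarity residual: grad f(x) + sum_i lambda_i a_i = (0, 0)
  -> stationarity OK
Primal feasibility (all g_i <= 0): OK
Dual feasibility (all lambda_i >= 0): OK
Complementary slackness (lambda_i * g_i(x) = 0 for all i): OK

Verdict: yes, KKT holds.

yes


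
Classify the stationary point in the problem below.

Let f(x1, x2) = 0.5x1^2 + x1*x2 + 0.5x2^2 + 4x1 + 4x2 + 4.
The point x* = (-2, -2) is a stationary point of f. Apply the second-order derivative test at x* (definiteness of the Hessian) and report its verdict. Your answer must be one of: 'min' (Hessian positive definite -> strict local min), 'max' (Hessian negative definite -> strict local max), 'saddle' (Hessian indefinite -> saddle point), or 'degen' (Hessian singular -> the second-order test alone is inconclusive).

Compute the Hessian H = grad^2 f:
  H = [[1, 1], [1, 1]]
Verify stationarity: grad f(x*) = H x* + g = (0, 0).
Eigenvalues of H: 0, 2.
H has a zero eigenvalue (singular; positive semidefinite but not definite), so H is neither positive definite, negative definite, nor indefinite. The second-order test alone is inconclusive -> degen.
(Indeed, f is constant along the null direction of H through x*, so x* is not a strict local extremum.)

degen


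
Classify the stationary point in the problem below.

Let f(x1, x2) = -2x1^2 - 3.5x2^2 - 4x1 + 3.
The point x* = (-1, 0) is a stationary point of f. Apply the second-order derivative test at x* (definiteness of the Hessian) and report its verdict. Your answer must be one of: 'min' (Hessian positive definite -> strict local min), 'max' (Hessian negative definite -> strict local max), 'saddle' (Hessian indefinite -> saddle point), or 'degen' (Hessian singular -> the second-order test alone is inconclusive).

Compute the Hessian H = grad^2 f:
  H = [[-4, 0], [0, -7]]
Verify stationarity: grad f(x*) = H x* + g = (0, 0).
Eigenvalues of H: -7, -4.
Both eigenvalues < 0, so H is negative definite -> x* is a strict local max.

max


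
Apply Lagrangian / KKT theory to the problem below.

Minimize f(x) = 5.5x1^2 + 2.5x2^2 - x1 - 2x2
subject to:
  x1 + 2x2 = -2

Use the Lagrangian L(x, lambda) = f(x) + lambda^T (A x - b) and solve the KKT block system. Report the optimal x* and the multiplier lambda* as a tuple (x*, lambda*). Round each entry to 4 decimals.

Form the Lagrangian:
  L(x, lambda) = (1/2) x^T Q x + c^T x + lambda^T (A x - b)
Stationarity (grad_x L = 0): Q x + c + A^T lambda = 0.
Primal feasibility: A x = b.

This gives the KKT block system:
  [ Q   A^T ] [ x     ]   [-c ]
  [ A    0  ] [ lambda ] = [ b ]

Solving the linear system:
  x*      = (-0.2041, -0.898)
  lambda* = (3.2449)
  f(x*)   = 4.2449

x* = (-0.2041, -0.898), lambda* = (3.2449)


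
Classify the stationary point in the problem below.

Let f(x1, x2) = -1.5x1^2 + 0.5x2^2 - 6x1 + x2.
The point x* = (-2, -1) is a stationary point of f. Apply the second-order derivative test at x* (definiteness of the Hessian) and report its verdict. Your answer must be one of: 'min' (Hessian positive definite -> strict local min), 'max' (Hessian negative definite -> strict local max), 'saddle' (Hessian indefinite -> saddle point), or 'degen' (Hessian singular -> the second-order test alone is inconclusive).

Compute the Hessian H = grad^2 f:
  H = [[-3, 0], [0, 1]]
Verify stationarity: grad f(x*) = H x* + g = (0, 0).
Eigenvalues of H: -3, 1.
Eigenvalues have mixed signs, so H is indefinite -> x* is a saddle point.

saddle


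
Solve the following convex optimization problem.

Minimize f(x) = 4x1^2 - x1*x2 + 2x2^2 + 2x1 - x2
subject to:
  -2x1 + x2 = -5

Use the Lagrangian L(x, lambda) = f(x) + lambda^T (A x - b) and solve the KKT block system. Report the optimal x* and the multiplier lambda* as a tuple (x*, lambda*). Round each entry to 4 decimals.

Form the Lagrangian:
  L(x, lambda) = (1/2) x^T Q x + c^T x + lambda^T (A x - b)
Stationarity (grad_x L = 0): Q x + c + A^T lambda = 0.
Primal feasibility: A x = b.

This gives the KKT block system:
  [ Q   A^T ] [ x     ]   [-c ]
  [ A    0  ] [ lambda ] = [ b ]

Solving the linear system:
  x*      = (1.75, -1.5)
  lambda* = (8.75)
  f(x*)   = 24.375

x* = (1.75, -1.5), lambda* = (8.75)


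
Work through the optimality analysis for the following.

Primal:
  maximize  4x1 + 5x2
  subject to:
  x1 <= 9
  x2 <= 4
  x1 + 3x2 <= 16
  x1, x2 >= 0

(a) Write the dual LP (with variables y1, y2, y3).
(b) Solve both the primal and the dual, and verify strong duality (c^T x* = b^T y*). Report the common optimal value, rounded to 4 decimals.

The standard primal-dual pair for 'max c^T x s.t. A x <= b, x >= 0' is:
  Dual:  min b^T y  s.t.  A^T y >= c,  y >= 0.

So the dual LP is:
  minimize  9y1 + 4y2 + 16y3
  subject to:
    y1 + y3 >= 4
    y2 + 3y3 >= 5
    y1, y2, y3 >= 0

Solving the primal: x* = (9, 2.3333).
  primal value c^T x* = 47.6667.
Solving the dual: y* = (2.3333, 0, 1.6667).
  dual value b^T y* = 47.6667.
Strong duality: c^T x* = b^T y*. Confirmed.

47.6667


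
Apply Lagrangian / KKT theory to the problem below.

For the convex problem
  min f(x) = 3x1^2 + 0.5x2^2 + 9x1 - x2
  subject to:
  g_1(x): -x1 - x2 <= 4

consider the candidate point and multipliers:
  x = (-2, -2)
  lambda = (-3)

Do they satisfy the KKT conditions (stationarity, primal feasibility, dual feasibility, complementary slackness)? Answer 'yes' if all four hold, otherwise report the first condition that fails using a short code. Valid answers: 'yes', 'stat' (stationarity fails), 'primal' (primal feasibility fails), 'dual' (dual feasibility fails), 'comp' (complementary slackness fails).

Gradient of f: grad f(x) = Q x + c = (-3, -3)
Constraint values g_i(x) = a_i^T x - b_i:
  g_1((-2, -2)) = 0
Stationarity residual: grad f(x) + sum_i lambda_i a_i = (0, 0)
  -> stationarity OK
Primal feasibility (all g_i <= 0): OK
Dual feasibility (all lambda_i >= 0): FAILS
Complementary slackness (lambda_i * g_i(x) = 0 for all i): OK

Verdict: the first failing condition is dual_feasibility -> dual.

dual


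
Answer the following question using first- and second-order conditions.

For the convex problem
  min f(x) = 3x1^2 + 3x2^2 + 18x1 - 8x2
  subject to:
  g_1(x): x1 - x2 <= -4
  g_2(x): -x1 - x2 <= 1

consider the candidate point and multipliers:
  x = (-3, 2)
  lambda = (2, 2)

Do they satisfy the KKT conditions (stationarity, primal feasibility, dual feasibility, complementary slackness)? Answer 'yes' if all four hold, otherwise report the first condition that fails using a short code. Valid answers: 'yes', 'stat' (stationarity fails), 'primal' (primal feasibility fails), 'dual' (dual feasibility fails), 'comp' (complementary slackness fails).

Gradient of f: grad f(x) = Q x + c = (0, 4)
Constraint values g_i(x) = a_i^T x - b_i:
  g_1((-3, 2)) = -1
  g_2((-3, 2)) = 0
Stationarity residual: grad f(x) + sum_i lambda_i a_i = (0, 0)
  -> stationarity OK
Primal feasibility (all g_i <= 0): OK
Dual feasibility (all lambda_i >= 0): OK
Complementary slackness (lambda_i * g_i(x) = 0 for all i): FAILS

Verdict: the first failing condition is complementary_slackness -> comp.

comp


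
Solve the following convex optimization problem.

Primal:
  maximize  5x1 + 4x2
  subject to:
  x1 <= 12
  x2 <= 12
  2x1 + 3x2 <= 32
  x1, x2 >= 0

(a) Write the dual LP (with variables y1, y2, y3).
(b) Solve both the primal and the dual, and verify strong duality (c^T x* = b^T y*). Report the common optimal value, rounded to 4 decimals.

The standard primal-dual pair for 'max c^T x s.t. A x <= b, x >= 0' is:
  Dual:  min b^T y  s.t.  A^T y >= c,  y >= 0.

So the dual LP is:
  minimize  12y1 + 12y2 + 32y3
  subject to:
    y1 + 2y3 >= 5
    y2 + 3y3 >= 4
    y1, y2, y3 >= 0

Solving the primal: x* = (12, 2.6667).
  primal value c^T x* = 70.6667.
Solving the dual: y* = (2.3333, 0, 1.3333).
  dual value b^T y* = 70.6667.
Strong duality: c^T x* = b^T y*. Confirmed.

70.6667


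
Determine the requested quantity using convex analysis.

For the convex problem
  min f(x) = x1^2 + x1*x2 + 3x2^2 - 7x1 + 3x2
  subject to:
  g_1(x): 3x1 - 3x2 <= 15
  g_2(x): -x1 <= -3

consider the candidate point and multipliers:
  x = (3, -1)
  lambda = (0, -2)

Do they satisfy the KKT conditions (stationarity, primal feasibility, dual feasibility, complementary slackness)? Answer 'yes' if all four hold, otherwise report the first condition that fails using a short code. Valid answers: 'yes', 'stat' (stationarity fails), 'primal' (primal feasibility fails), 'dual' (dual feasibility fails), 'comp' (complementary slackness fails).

Gradient of f: grad f(x) = Q x + c = (-2, 0)
Constraint values g_i(x) = a_i^T x - b_i:
  g_1((3, -1)) = -3
  g_2((3, -1)) = 0
Stationarity residual: grad f(x) + sum_i lambda_i a_i = (0, 0)
  -> stationarity OK
Primal feasibility (all g_i <= 0): OK
Dual feasibility (all lambda_i >= 0): FAILS
Complementary slackness (lambda_i * g_i(x) = 0 for all i): OK

Verdict: the first failing condition is dual_feasibility -> dual.

dual


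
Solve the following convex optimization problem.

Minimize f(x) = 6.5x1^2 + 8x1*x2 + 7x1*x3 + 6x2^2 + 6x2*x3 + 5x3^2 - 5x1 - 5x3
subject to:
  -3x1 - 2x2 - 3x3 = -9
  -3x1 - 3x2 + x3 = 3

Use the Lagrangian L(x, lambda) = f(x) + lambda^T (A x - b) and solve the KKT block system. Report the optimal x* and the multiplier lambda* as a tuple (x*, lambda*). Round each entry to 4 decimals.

Form the Lagrangian:
  L(x, lambda) = (1/2) x^T Q x + c^T x + lambda^T (A x - b)
Stationarity (grad_x L = 0): Q x + c + A^T lambda = 0.
Primal feasibility: A x = b.

This gives the KKT block system:
  [ Q   A^T ] [ x     ]   [-c ]
  [ A    0  ] [ lambda ] = [ b ]

Solving the linear system:
  x*      = (1.0128, -1.1049, 2.7238)
  lambda* = (7.2074, -1.0761)
  f(x*)   = 24.7058

x* = (1.0128, -1.1049, 2.7238), lambda* = (7.2074, -1.0761)


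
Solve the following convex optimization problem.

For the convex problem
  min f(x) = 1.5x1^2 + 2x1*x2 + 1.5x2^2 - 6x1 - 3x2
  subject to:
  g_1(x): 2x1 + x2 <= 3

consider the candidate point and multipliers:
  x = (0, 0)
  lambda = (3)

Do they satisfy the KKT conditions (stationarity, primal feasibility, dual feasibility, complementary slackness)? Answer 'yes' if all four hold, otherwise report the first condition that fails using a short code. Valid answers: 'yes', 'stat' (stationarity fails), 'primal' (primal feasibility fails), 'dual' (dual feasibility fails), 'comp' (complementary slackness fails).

Gradient of f: grad f(x) = Q x + c = (-6, -3)
Constraint values g_i(x) = a_i^T x - b_i:
  g_1((0, 0)) = -3
Stationarity residual: grad f(x) + sum_i lambda_i a_i = (0, 0)
  -> stationarity OK
Primal feasibility (all g_i <= 0): OK
Dual feasibility (all lambda_i >= 0): OK
Complementary slackness (lambda_i * g_i(x) = 0 for all i): FAILS

Verdict: the first failing condition is complementary_slackness -> comp.

comp


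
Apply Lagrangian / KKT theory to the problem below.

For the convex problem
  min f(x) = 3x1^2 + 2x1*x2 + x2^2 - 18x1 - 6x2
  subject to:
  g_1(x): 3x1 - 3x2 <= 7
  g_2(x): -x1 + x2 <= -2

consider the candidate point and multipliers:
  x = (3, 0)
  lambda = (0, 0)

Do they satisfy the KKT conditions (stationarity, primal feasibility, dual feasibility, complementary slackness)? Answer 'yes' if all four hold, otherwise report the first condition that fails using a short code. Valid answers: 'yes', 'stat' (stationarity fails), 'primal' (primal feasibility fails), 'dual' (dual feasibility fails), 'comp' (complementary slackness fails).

Gradient of f: grad f(x) = Q x + c = (0, 0)
Constraint values g_i(x) = a_i^T x - b_i:
  g_1((3, 0)) = 2
  g_2((3, 0)) = -1
Stationarity residual: grad f(x) + sum_i lambda_i a_i = (0, 0)
  -> stationarity OK
Primal feasibility (all g_i <= 0): FAILS
Dual feasibility (all lambda_i >= 0): OK
Complementary slackness (lambda_i * g_i(x) = 0 for all i): OK

Verdict: the first failing condition is primal_feasibility -> primal.

primal


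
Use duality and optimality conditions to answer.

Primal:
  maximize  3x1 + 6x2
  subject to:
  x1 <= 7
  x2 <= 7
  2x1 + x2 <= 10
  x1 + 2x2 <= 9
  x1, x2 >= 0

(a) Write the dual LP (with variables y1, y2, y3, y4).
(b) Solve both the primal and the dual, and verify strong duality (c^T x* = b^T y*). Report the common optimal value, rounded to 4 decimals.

The standard primal-dual pair for 'max c^T x s.t. A x <= b, x >= 0' is:
  Dual:  min b^T y  s.t.  A^T y >= c,  y >= 0.

So the dual LP is:
  minimize  7y1 + 7y2 + 10y3 + 9y4
  subject to:
    y1 + 2y3 + y4 >= 3
    y2 + y3 + 2y4 >= 6
    y1, y2, y3, y4 >= 0

Solving the primal: x* = (3.6667, 2.6667).
  primal value c^T x* = 27.
Solving the dual: y* = (0, 0, 0, 3).
  dual value b^T y* = 27.
Strong duality: c^T x* = b^T y*. Confirmed.

27


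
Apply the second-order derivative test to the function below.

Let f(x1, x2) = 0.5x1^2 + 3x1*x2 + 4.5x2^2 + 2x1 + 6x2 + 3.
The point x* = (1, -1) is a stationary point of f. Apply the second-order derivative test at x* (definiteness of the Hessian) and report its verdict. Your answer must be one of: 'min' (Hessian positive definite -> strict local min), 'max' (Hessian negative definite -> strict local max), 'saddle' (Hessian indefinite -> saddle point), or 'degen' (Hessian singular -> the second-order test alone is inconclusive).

Compute the Hessian H = grad^2 f:
  H = [[1, 3], [3, 9]]
Verify stationarity: grad f(x*) = H x* + g = (0, 0).
Eigenvalues of H: 0, 10.
H has a zero eigenvalue (singular; positive semidefinite but not definite), so H is neither positive definite, negative definite, nor indefinite. The second-order test alone is inconclusive -> degen.
(Indeed, f is constant along the null direction of H through x*, so x* is not a strict local extremum.)

degen


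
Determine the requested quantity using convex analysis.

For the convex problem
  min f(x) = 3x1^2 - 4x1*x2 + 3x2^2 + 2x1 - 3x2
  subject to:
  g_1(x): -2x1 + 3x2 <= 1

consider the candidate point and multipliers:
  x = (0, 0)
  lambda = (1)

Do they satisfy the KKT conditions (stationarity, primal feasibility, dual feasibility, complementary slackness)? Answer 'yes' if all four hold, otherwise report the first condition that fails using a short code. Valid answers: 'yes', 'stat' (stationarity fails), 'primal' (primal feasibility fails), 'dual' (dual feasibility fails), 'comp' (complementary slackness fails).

Gradient of f: grad f(x) = Q x + c = (2, -3)
Constraint values g_i(x) = a_i^T x - b_i:
  g_1((0, 0)) = -1
Stationarity residual: grad f(x) + sum_i lambda_i a_i = (0, 0)
  -> stationarity OK
Primal feasibility (all g_i <= 0): OK
Dual feasibility (all lambda_i >= 0): OK
Complementary slackness (lambda_i * g_i(x) = 0 for all i): FAILS

Verdict: the first failing condition is complementary_slackness -> comp.

comp


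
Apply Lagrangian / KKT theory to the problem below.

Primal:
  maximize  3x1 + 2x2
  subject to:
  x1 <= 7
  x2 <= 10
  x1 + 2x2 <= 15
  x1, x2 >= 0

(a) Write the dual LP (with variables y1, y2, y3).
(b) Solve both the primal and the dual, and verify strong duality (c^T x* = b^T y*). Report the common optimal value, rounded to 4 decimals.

The standard primal-dual pair for 'max c^T x s.t. A x <= b, x >= 0' is:
  Dual:  min b^T y  s.t.  A^T y >= c,  y >= 0.

So the dual LP is:
  minimize  7y1 + 10y2 + 15y3
  subject to:
    y1 + y3 >= 3
    y2 + 2y3 >= 2
    y1, y2, y3 >= 0

Solving the primal: x* = (7, 4).
  primal value c^T x* = 29.
Solving the dual: y* = (2, 0, 1).
  dual value b^T y* = 29.
Strong duality: c^T x* = b^T y*. Confirmed.

29


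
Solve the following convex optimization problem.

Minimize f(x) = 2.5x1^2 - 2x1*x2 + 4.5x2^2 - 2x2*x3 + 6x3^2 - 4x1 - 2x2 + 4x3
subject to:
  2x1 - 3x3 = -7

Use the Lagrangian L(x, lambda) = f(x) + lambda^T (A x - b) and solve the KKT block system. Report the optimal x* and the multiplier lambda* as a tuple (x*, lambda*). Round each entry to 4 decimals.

Form the Lagrangian:
  L(x, lambda) = (1/2) x^T Q x + c^T x + lambda^T (A x - b)
Stationarity (grad_x L = 0): Q x + c + A^T lambda = 0.
Primal feasibility: A x = b.

This gives the KKT block system:
  [ Q   A^T ] [ x     ]   [-c ]
  [ A    0  ] [ lambda ] = [ b ]

Solving the linear system:
  x*      = (-1.6336, 0.1357, 1.2442)
  lambda* = (6.2198)
  f(x*)   = 27.3894

x* = (-1.6336, 0.1357, 1.2442), lambda* = (6.2198)


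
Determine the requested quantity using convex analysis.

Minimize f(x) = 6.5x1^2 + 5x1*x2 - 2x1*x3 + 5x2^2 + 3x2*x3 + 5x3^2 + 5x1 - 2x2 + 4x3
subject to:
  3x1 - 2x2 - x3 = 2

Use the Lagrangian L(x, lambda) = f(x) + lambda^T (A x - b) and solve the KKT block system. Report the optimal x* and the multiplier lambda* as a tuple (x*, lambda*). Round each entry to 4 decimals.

Form the Lagrangian:
  L(x, lambda) = (1/2) x^T Q x + c^T x + lambda^T (A x - b)
Stationarity (grad_x L = 0): Q x + c + A^T lambda = 0.
Primal feasibility: A x = b.

This gives the KKT block system:
  [ Q   A^T ] [ x     ]   [-c ]
  [ A    0  ] [ lambda ] = [ b ]

Solving the linear system:
  x*      = (0.2798, -0.3223, -0.5159)
  lambda* = (-2.686)
  f(x*)   = 2.6759

x* = (0.2798, -0.3223, -0.5159), lambda* = (-2.686)


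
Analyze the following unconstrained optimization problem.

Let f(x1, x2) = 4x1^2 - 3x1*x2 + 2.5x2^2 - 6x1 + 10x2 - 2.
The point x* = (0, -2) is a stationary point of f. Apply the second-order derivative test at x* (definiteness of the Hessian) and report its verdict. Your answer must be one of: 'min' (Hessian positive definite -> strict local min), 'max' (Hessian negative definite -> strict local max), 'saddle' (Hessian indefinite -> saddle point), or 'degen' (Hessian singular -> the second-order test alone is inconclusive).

Compute the Hessian H = grad^2 f:
  H = [[8, -3], [-3, 5]]
Verify stationarity: grad f(x*) = H x* + g = (0, 0).
Eigenvalues of H: 3.1459, 9.8541.
Both eigenvalues > 0, so H is positive definite -> x* is a strict local min.

min


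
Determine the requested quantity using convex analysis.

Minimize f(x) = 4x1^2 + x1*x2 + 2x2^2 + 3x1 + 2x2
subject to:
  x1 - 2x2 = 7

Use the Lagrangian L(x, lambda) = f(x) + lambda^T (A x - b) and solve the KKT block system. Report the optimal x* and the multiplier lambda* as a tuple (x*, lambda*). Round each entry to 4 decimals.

Form the Lagrangian:
  L(x, lambda) = (1/2) x^T Q x + c^T x + lambda^T (A x - b)
Stationarity (grad_x L = 0): Q x + c + A^T lambda = 0.
Primal feasibility: A x = b.

This gives the KKT block system:
  [ Q   A^T ] [ x     ]   [-c ]
  [ A    0  ] [ lambda ] = [ b ]

Solving the linear system:
  x*      = (0.65, -3.175)
  lambda* = (-5.025)
  f(x*)   = 15.3875

x* = (0.65, -3.175), lambda* = (-5.025)


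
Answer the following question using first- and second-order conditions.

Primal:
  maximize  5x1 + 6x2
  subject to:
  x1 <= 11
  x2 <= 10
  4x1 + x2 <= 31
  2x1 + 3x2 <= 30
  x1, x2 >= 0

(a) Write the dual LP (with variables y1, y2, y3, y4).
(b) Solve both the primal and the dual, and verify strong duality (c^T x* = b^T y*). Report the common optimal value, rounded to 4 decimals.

The standard primal-dual pair for 'max c^T x s.t. A x <= b, x >= 0' is:
  Dual:  min b^T y  s.t.  A^T y >= c,  y >= 0.

So the dual LP is:
  minimize  11y1 + 10y2 + 31y3 + 30y4
  subject to:
    y1 + 4y3 + 2y4 >= 5
    y2 + y3 + 3y4 >= 6
    y1, y2, y3, y4 >= 0

Solving the primal: x* = (6.3, 5.8).
  primal value c^T x* = 66.3.
Solving the dual: y* = (0, 0, 0.3, 1.9).
  dual value b^T y* = 66.3.
Strong duality: c^T x* = b^T y*. Confirmed.

66.3


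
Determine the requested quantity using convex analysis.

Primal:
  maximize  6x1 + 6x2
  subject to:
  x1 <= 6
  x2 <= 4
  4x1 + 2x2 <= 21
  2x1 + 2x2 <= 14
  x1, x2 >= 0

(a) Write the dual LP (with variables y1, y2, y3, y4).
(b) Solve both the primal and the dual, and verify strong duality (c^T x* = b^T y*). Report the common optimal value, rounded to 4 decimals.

The standard primal-dual pair for 'max c^T x s.t. A x <= b, x >= 0' is:
  Dual:  min b^T y  s.t.  A^T y >= c,  y >= 0.

So the dual LP is:
  minimize  6y1 + 4y2 + 21y3 + 14y4
  subject to:
    y1 + 4y3 + 2y4 >= 6
    y2 + 2y3 + 2y4 >= 6
    y1, y2, y3, y4 >= 0

Solving the primal: x* = (3.5, 3.5).
  primal value c^T x* = 42.
Solving the dual: y* = (0, 0, 0, 3).
  dual value b^T y* = 42.
Strong duality: c^T x* = b^T y*. Confirmed.

42


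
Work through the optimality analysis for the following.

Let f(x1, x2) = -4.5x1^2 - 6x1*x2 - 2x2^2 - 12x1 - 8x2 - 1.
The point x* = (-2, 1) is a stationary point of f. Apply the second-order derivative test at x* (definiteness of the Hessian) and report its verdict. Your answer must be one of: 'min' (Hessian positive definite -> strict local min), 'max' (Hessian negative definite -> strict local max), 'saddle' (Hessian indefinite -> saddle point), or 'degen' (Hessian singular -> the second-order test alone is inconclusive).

Compute the Hessian H = grad^2 f:
  H = [[-9, -6], [-6, -4]]
Verify stationarity: grad f(x*) = H x* + g = (0, 0).
Eigenvalues of H: -13, 0.
H has a zero eigenvalue (singular; negative semidefinite but not definite), so H is neither positive definite, negative definite, nor indefinite. The second-order test alone is inconclusive -> degen.
(Indeed, f is constant along the null direction of H through x*, so x* is not a strict local extremum.)

degen


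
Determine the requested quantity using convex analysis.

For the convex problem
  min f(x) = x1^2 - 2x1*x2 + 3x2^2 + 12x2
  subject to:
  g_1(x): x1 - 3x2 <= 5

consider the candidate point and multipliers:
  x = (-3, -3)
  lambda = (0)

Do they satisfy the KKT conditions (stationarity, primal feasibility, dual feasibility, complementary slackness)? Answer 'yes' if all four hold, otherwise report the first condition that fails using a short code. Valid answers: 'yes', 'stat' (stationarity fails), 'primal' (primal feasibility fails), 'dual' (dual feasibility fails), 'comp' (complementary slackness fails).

Gradient of f: grad f(x) = Q x + c = (0, 0)
Constraint values g_i(x) = a_i^T x - b_i:
  g_1((-3, -3)) = 1
Stationarity residual: grad f(x) + sum_i lambda_i a_i = (0, 0)
  -> stationarity OK
Primal feasibility (all g_i <= 0): FAILS
Dual feasibility (all lambda_i >= 0): OK
Complementary slackness (lambda_i * g_i(x) = 0 for all i): OK

Verdict: the first failing condition is primal_feasibility -> primal.

primal


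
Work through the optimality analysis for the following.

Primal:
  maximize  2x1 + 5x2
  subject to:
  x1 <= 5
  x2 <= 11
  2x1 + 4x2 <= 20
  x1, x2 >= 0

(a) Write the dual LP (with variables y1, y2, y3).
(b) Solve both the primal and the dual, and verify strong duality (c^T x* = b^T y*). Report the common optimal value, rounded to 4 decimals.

The standard primal-dual pair for 'max c^T x s.t. A x <= b, x >= 0' is:
  Dual:  min b^T y  s.t.  A^T y >= c,  y >= 0.

So the dual LP is:
  minimize  5y1 + 11y2 + 20y3
  subject to:
    y1 + 2y3 >= 2
    y2 + 4y3 >= 5
    y1, y2, y3 >= 0

Solving the primal: x* = (0, 5).
  primal value c^T x* = 25.
Solving the dual: y* = (0, 0, 1.25).
  dual value b^T y* = 25.
Strong duality: c^T x* = b^T y*. Confirmed.

25


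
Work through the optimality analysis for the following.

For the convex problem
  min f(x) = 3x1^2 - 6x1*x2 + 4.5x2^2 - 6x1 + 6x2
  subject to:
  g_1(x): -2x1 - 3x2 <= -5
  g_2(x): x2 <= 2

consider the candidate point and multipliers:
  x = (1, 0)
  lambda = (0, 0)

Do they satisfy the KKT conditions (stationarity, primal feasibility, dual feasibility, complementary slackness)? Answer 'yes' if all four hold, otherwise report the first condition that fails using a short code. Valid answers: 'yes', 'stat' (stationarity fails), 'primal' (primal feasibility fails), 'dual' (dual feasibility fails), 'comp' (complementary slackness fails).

Gradient of f: grad f(x) = Q x + c = (0, 0)
Constraint values g_i(x) = a_i^T x - b_i:
  g_1((1, 0)) = 3
  g_2((1, 0)) = -2
Stationarity residual: grad f(x) + sum_i lambda_i a_i = (0, 0)
  -> stationarity OK
Primal feasibility (all g_i <= 0): FAILS
Dual feasibility (all lambda_i >= 0): OK
Complementary slackness (lambda_i * g_i(x) = 0 for all i): OK

Verdict: the first failing condition is primal_feasibility -> primal.

primal


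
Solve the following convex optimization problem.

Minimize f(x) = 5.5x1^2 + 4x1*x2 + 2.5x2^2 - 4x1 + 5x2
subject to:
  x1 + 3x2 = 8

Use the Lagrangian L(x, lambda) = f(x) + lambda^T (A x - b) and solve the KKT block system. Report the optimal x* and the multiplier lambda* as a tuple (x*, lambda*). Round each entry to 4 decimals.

Form the Lagrangian:
  L(x, lambda) = (1/2) x^T Q x + c^T x + lambda^T (A x - b)
Stationarity (grad_x L = 0): Q x + c + A^T lambda = 0.
Primal feasibility: A x = b.

This gives the KKT block system:
  [ Q   A^T ] [ x     ]   [-c ]
  [ A    0  ] [ lambda ] = [ b ]

Solving the linear system:
  x*      = (-0.0625, 2.6875)
  lambda* = (-6.0625)
  f(x*)   = 31.0938

x* = (-0.0625, 2.6875), lambda* = (-6.0625)


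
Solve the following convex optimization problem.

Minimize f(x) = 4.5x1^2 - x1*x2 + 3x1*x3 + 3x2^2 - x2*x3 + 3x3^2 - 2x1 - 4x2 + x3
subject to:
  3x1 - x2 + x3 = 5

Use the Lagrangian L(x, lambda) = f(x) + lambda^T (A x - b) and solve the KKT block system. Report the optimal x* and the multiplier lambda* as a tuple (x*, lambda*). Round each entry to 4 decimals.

Form the Lagrangian:
  L(x, lambda) = (1/2) x^T Q x + c^T x + lambda^T (A x - b)
Stationarity (grad_x L = 0): Q x + c + A^T lambda = 0.
Primal feasibility: A x = b.

This gives the KKT block system:
  [ Q   A^T ] [ x     ]   [-c ]
  [ A    0  ] [ lambda ] = [ b ]

Solving the linear system:
  x*      = (1.8292, 0.1779, -0.3096)
  lambda* = (-4.452)
  f(x*)   = 8.79

x* = (1.8292, 0.1779, -0.3096), lambda* = (-4.452)


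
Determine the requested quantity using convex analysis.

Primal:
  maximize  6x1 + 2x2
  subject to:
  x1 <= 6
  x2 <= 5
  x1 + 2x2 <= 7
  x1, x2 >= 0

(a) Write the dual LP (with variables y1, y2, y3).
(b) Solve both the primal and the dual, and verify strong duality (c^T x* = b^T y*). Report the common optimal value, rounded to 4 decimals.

The standard primal-dual pair for 'max c^T x s.t. A x <= b, x >= 0' is:
  Dual:  min b^T y  s.t.  A^T y >= c,  y >= 0.

So the dual LP is:
  minimize  6y1 + 5y2 + 7y3
  subject to:
    y1 + y3 >= 6
    y2 + 2y3 >= 2
    y1, y2, y3 >= 0

Solving the primal: x* = (6, 0.5).
  primal value c^T x* = 37.
Solving the dual: y* = (5, 0, 1).
  dual value b^T y* = 37.
Strong duality: c^T x* = b^T y*. Confirmed.

37


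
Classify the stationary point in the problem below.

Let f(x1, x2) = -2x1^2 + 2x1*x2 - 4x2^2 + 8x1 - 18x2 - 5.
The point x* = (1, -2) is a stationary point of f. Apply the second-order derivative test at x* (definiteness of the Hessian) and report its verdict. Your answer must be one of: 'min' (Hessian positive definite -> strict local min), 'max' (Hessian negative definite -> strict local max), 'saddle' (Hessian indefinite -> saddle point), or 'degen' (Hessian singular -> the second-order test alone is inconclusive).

Compute the Hessian H = grad^2 f:
  H = [[-4, 2], [2, -8]]
Verify stationarity: grad f(x*) = H x* + g = (0, 0).
Eigenvalues of H: -8.8284, -3.1716.
Both eigenvalues < 0, so H is negative definite -> x* is a strict local max.

max


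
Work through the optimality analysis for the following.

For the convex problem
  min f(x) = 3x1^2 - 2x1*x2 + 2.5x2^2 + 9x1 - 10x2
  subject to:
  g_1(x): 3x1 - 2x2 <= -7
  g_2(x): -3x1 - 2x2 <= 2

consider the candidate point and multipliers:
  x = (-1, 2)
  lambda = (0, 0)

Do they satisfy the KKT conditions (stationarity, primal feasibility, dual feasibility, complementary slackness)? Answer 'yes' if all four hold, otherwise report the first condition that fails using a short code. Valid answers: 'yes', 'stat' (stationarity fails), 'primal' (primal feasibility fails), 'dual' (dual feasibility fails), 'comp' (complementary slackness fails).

Gradient of f: grad f(x) = Q x + c = (-1, 2)
Constraint values g_i(x) = a_i^T x - b_i:
  g_1((-1, 2)) = 0
  g_2((-1, 2)) = -3
Stationarity residual: grad f(x) + sum_i lambda_i a_i = (-1, 2)
  -> stationarity FAILS
Primal feasibility (all g_i <= 0): OK
Dual feasibility (all lambda_i >= 0): OK
Complementary slackness (lambda_i * g_i(x) = 0 for all i): OK

Verdict: the first failing condition is stationarity -> stat.

stat
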